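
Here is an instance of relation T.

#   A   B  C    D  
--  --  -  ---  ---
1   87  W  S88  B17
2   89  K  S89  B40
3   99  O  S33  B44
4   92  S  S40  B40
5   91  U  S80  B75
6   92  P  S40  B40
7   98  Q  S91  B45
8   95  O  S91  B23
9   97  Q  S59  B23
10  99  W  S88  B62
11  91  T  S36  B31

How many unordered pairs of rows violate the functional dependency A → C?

2

A=99: violating pairs (3,10) — 1 pair.
A=92: all 2 rows agree on C — 0 pairs.
A=91: violating pairs (5,11) — 1 pair.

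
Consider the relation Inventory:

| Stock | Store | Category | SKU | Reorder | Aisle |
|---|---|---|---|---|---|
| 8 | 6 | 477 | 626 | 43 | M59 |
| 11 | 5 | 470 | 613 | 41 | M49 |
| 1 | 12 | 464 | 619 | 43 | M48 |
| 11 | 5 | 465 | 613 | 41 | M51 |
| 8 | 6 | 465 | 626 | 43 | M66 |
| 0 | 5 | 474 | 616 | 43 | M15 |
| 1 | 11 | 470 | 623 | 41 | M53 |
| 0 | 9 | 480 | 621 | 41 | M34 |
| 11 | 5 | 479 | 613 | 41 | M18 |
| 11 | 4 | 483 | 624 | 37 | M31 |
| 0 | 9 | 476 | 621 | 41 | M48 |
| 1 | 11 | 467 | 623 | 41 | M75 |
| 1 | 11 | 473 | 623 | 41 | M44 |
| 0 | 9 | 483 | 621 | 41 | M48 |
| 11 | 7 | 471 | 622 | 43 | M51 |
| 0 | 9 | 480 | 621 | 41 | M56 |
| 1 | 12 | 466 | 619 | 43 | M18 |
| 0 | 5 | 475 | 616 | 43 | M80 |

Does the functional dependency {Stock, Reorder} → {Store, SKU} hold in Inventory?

Yes

(Stock=8, Reorder=43): 2 rows → {Store,SKU} = (6, 626), (6, 626) ✓
(Stock=11, Reorder=41): 3 rows → {Store,SKU} = (5, 613), (5, 613), (5, 613) ✓
(Stock=1, Reorder=43): 2 rows → {Store,SKU} = (12, 619), (12, 619) ✓
(Stock=0, Reorder=43): 2 rows → {Store,SKU} = (5, 616), (5, 616) ✓
(Stock=1, Reorder=41): 3 rows → {Store,SKU} = (11, 623), (11, 623), (11, 623) ✓
(Stock=0, Reorder=41): 4 rows → {Store,SKU} = (9, 621), (9, 621), (9, 621), (9, 621) ✓
(Stock=11, Reorder=37): 1 row → {Store,SKU} = (4, 624) ✓
(Stock=11, Reorder=43): 1 row → {Store,SKU} = (7, 622) ✓
Every {Stock, Reorder} value is associated with a single {Store, SKU} value, so {Stock, Reorder} → {Store, SKU} holds.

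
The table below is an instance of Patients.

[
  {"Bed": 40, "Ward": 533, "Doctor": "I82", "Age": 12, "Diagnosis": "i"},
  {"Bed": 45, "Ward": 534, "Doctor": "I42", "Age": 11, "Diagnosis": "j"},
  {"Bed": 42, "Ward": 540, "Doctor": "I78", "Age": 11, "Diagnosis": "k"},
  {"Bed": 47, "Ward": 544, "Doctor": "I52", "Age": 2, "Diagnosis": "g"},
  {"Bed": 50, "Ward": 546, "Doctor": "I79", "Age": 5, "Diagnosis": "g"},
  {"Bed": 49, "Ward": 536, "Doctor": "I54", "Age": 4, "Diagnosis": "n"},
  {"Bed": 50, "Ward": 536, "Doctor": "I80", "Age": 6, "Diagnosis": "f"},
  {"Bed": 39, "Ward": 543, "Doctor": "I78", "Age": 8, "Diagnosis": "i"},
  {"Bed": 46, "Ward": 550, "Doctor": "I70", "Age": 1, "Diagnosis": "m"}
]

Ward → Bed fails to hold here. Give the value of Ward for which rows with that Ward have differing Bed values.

Ward=533: 1 row → Bed = 40 ✓
Ward=534: 1 row → Bed = 45 ✓
Ward=540: 1 row → Bed = 42 ✓
Ward=544: 1 row → Bed = 47 ✓
Ward=546: 1 row → Bed = 50 ✓
Ward=536: 2 rows → Bed takes values {49, 50} — violation
Ward=543: 1 row → Bed = 39 ✓
Ward=550: 1 row → Bed = 46 ✓
The only Ward value with inconsistent Bed is Ward=536.

536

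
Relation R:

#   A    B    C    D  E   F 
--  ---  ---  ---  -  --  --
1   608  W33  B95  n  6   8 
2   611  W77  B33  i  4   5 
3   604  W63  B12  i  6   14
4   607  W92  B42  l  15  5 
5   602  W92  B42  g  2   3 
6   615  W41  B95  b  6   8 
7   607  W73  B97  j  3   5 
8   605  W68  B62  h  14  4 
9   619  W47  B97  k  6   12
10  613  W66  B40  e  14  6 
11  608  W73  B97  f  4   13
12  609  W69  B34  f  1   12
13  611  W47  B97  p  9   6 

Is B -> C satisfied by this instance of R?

B=W33: row 1 → C = B95 ✓
B=W77: row 2 → C = B33 ✓
B=W63: row 3 → C = B12 ✓
B=W92: rows 4, 5 → C = B42, B42 ✓
B=W41: row 6 → C = B95 ✓
B=W73: rows 7, 11 → C = B97, B97 ✓
B=W68: row 8 → C = B62 ✓
B=W47: rows 9, 13 → C = B97, B97 ✓
B=W66: row 10 → C = B40 ✓
B=W69: row 12 → C = B34 ✓
Every B value is associated with a single C value, so B -> C holds.

Yes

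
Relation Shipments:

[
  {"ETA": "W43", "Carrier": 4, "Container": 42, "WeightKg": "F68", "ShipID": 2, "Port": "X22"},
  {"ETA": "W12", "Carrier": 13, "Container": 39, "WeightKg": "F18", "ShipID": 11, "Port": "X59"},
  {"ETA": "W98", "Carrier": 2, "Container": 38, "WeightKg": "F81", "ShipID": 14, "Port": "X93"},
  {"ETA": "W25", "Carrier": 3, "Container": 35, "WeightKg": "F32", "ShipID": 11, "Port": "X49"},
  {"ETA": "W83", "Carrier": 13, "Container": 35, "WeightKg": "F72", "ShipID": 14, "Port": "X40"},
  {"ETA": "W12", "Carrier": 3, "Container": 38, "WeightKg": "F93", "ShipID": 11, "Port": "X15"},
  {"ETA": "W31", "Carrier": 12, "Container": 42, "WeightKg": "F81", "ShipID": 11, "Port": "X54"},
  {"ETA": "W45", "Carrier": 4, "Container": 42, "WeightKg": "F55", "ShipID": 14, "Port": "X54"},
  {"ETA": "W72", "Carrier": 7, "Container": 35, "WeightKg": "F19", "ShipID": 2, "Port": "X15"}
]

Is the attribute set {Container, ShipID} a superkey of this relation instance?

Yes

All 9 rows have distinct {Container, ShipID} values, so {Container, ShipID} → (all attributes) holds and {Container, ShipID} is a superkey.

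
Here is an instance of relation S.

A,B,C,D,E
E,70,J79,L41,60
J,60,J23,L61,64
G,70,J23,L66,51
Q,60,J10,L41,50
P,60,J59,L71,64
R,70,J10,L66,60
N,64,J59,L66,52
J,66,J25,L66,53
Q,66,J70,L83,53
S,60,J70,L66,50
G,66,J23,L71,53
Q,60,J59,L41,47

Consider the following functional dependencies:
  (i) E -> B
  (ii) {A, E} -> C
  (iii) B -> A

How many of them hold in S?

2

(i) E -> B: every LHS value maps to a single RHS value — holds.
(ii) {A, E} -> C: every LHS value maps to a single RHS value — holds.
(iii) B -> A: B=70: 3 rows → A takes values {E, G, R} — violation; B=60: 5 rows → A takes values {J, Q, P, S} — violation; B=66: 3 rows → A takes values {J, Q, G} — violation — fails.
2 of the 3 dependencies hold.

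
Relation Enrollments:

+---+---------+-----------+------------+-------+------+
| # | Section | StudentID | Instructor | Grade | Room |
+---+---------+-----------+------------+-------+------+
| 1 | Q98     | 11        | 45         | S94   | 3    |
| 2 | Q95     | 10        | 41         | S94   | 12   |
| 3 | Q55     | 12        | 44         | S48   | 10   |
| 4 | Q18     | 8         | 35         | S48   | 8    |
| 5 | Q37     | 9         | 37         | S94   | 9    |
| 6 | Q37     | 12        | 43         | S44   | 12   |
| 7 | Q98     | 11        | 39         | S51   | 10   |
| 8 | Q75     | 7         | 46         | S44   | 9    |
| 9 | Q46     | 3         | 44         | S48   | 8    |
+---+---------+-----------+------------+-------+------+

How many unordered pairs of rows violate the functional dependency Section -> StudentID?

Section=Q98: all 2 rows agree on StudentID — 0 pairs.
Section=Q37: violating pairs (5,6) — 1 pair.

1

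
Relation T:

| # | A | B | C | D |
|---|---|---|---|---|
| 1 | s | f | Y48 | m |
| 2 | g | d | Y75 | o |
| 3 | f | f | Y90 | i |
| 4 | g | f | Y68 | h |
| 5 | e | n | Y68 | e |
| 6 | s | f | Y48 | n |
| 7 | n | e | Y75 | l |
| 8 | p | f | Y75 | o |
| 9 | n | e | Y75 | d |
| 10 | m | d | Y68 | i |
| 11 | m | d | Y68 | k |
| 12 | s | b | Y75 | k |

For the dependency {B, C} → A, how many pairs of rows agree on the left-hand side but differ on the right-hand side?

(B=f, C=Y48): all 2 rows agree on A — 0 pairs.
(B=e, C=Y75): all 2 rows agree on A — 0 pairs.
(B=d, C=Y68): all 2 rows agree on A — 0 pairs.

0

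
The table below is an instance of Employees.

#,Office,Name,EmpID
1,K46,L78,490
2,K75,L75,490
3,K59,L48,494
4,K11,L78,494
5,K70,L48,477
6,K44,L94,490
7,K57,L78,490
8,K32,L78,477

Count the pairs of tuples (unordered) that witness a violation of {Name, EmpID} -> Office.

(Name=L78, EmpID=490): violating pairs (1,7) — 1 pair.

1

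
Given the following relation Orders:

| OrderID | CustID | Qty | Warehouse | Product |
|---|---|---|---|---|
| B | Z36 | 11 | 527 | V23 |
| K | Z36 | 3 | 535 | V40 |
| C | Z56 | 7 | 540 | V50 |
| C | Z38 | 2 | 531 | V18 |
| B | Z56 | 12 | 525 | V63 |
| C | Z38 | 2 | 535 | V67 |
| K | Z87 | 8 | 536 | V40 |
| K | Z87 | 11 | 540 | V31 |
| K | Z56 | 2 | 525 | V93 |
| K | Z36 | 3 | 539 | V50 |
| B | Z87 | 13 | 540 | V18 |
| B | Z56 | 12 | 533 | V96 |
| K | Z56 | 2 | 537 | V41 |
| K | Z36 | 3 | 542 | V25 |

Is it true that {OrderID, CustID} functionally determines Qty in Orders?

(OrderID=B, CustID=Z36): 1 row → Qty = 11 ✓
(OrderID=K, CustID=Z36): 3 rows → Qty = 3, 3, 3 ✓
(OrderID=C, CustID=Z56): 1 row → Qty = 7 ✓
(OrderID=C, CustID=Z38): 2 rows → Qty = 2, 2 ✓
(OrderID=B, CustID=Z56): 2 rows → Qty = 12, 12 ✓
(OrderID=K, CustID=Z87): 2 rows → Qty takes values {8, 11} — violation
(OrderID=K, CustID=Z56): 2 rows → Qty = 2, 2 ✓
(OrderID=B, CustID=Z87): 1 row → Qty = 13 ✓
Two rows agree on {OrderID, CustID} but differ on Qty, so {OrderID, CustID} → Qty does not hold.

No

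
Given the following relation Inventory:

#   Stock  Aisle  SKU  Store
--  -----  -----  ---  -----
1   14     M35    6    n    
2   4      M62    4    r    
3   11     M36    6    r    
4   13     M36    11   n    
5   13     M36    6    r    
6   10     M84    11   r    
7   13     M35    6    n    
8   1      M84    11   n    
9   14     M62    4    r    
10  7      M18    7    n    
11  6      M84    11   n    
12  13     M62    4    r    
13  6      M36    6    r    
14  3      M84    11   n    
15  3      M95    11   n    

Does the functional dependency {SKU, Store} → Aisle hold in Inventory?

No

(SKU=6, Store=n): rows 1, 7 → Aisle = M35, M35 ✓
(SKU=4, Store=r): rows 2, 9, 12 → Aisle = M62, M62, M62 ✓
(SKU=6, Store=r): rows 3, 5, 13 → Aisle = M36, M36, M36 ✓
(SKU=11, Store=n): rows 4, 8, 11, 14, 15 → Aisle takes values {M36, M84, M95} — violation
(SKU=11, Store=r): row 6 → Aisle = M84 ✓
(SKU=7, Store=n): row 10 → Aisle = M18 ✓
Two rows agree on {SKU, Store} but differ on Aisle, so {SKU, Store} → Aisle does not hold.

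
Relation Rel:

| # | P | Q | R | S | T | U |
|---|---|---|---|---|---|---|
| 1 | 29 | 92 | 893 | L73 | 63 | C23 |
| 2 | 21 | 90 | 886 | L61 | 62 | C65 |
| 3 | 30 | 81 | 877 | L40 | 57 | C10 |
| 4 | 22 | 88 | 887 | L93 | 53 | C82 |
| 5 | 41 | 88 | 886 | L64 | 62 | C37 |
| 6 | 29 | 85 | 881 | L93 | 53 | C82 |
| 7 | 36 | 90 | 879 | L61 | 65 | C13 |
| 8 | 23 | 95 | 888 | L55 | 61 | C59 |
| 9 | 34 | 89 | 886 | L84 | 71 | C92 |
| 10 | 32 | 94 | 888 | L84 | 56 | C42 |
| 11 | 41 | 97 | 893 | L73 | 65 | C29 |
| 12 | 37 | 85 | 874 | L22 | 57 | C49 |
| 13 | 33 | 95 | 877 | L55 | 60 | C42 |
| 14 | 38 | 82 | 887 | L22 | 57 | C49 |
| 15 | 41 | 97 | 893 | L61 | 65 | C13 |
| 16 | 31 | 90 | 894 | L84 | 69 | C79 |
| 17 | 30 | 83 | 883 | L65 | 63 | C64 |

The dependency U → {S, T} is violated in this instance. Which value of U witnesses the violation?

U=C23: row 1 → {S,T} = (L73, 63) ✓
U=C65: row 2 → {S,T} = (L61, 62) ✓
U=C10: row 3 → {S,T} = (L40, 57) ✓
U=C82: rows 4, 6 → {S,T} = (L93, 53), (L93, 53) ✓
U=C37: row 5 → {S,T} = (L64, 62) ✓
U=C13: rows 7, 15 → {S,T} = (L61, 65), (L61, 65) ✓
U=C59: row 8 → {S,T} = (L55, 61) ✓
U=C92: row 9 → {S,T} = (L84, 71) ✓
U=C42: rows 10, 13 → {S,T} takes values {(L84, 56), (L55, 60)} — violation
U=C29: row 11 → {S,T} = (L73, 65) ✓
U=C49: rows 12, 14 → {S,T} = (L22, 57), (L22, 57) ✓
U=C79: row 16 → {S,T} = (L84, 69) ✓
U=C64: row 17 → {S,T} = (L65, 63) ✓
The only U value with inconsistent RHS is U=C42.

C42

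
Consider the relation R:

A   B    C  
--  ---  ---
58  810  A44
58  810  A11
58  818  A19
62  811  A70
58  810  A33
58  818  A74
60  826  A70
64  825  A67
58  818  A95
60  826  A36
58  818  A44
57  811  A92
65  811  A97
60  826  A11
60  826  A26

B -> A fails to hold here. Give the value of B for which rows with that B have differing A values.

B=810: 3 rows → A = 58, 58, 58 ✓
B=818: 4 rows → A = 58, 58, 58, 58 ✓
B=811: 3 rows → A takes values {62, 57, 65} — violation
B=826: 4 rows → A = 60, 60, 60, 60 ✓
B=825: 1 row → A = 64 ✓
The only B value with inconsistent A is B=811.

811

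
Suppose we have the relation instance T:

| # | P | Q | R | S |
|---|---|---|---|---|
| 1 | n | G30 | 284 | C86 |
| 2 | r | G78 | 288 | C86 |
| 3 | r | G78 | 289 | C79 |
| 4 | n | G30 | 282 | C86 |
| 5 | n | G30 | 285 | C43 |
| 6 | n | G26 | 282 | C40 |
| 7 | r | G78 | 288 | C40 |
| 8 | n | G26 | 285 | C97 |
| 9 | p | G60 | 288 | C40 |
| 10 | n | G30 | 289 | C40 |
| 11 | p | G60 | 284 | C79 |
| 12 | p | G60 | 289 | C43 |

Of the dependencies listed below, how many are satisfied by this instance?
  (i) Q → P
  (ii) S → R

(i) Q → P: every LHS value maps to a single RHS value — holds.
(ii) S → R: S=C86: rows 1, 2, 4 → R takes values {284, 288, 282} — violation; S=C79: rows 3, 11 → R takes values {289, 284} — violation; S=C43: rows 5, 12 → R takes values {285, 289} — violation; S=C40: rows 6, 7, 9, 10 → R takes values {282, 288, 289} — violation — fails.
1 of the 2 dependencies holds.

1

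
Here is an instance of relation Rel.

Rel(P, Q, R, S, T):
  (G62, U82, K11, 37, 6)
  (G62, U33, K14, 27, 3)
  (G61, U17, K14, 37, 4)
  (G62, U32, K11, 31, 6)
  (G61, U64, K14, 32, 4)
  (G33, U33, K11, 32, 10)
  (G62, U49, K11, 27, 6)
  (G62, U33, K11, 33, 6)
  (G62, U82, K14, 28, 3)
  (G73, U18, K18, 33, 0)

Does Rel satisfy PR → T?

Yes

(P=G62, R=K11): 4 rows → T = 6, 6, 6, 6 ✓
(P=G62, R=K14): 2 rows → T = 3, 3 ✓
(P=G61, R=K14): 2 rows → T = 4, 4 ✓
(P=G33, R=K11): 1 row → T = 10 ✓
(P=G73, R=K18): 1 row → T = 0 ✓
Every PR value is associated with a single T value, so PR → T holds.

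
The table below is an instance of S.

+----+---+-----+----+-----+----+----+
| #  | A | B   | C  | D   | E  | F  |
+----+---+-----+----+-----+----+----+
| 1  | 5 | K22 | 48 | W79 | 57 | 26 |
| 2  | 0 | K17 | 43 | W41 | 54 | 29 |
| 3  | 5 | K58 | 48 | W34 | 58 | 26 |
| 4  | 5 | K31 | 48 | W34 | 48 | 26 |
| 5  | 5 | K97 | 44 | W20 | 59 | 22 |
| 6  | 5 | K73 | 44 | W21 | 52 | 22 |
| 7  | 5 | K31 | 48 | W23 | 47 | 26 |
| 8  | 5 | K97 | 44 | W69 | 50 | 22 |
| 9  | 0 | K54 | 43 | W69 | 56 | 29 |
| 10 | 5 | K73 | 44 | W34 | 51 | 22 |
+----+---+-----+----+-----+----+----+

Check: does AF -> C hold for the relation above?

(A=5, F=26): rows 1, 3, 4, 7 → C = 48, 48, 48, 48 ✓
(A=0, F=29): rows 2, 9 → C = 43, 43 ✓
(A=5, F=22): rows 5, 6, 8, 10 → C = 44, 44, 44, 44 ✓
Every AF value is associated with a single C value, so AF -> C holds.

Yes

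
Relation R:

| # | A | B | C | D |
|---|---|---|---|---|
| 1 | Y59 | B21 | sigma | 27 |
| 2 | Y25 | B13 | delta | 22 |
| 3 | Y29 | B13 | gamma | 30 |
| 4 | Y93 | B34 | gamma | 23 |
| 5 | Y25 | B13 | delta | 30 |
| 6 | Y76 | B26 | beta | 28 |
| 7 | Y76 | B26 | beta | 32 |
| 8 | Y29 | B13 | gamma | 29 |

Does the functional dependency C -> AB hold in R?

C=sigma: row 1 → {A,B} = (Y59, B21) ✓
C=delta: rows 2, 5 → {A,B} = (Y25, B13), (Y25, B13) ✓
C=gamma: rows 3, 4, 8 → {A,B} takes values {(Y29, B13), (Y93, B34)} — violation
C=beta: rows 6, 7 → {A,B} = (Y76, B26), (Y76, B26) ✓
Two rows agree on C but differ on AB, so C -> AB does not hold.

No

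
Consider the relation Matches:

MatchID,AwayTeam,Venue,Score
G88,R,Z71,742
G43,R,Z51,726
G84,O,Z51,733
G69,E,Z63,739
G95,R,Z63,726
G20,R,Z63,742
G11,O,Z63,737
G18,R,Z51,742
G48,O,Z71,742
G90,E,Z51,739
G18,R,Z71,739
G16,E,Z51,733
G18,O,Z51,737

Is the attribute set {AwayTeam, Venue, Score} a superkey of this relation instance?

Yes

All 13 rows have distinct {AwayTeam, Venue, Score} values, so {AwayTeam, Venue, Score} → (all attributes) holds and {AwayTeam, Venue, Score} is a superkey.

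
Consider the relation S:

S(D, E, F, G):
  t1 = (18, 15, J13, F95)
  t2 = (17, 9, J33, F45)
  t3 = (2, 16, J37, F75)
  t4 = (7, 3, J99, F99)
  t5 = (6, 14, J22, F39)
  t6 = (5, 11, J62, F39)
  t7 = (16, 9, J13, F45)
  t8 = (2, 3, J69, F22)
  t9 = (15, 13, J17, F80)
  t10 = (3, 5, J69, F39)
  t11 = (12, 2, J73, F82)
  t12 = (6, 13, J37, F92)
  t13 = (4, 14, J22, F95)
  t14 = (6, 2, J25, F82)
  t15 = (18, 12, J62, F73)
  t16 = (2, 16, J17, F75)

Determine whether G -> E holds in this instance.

No

G=F95: rows 1, 13 → E takes values {15, 14} — violation
G=F45: rows 2, 7 → E = 9, 9 ✓
G=F75: rows 3, 16 → E = 16, 16 ✓
G=F99: row 4 → E = 3 ✓
G=F39: rows 5, 6, 10 → E takes values {14, 11, 5} — violation
G=F22: row 8 → E = 3 ✓
G=F80: row 9 → E = 13 ✓
G=F82: rows 11, 14 → E = 2, 2 ✓
G=F92: row 12 → E = 13 ✓
G=F73: row 15 → E = 12 ✓
Two rows agree on G but differ on E, so G -> E does not hold.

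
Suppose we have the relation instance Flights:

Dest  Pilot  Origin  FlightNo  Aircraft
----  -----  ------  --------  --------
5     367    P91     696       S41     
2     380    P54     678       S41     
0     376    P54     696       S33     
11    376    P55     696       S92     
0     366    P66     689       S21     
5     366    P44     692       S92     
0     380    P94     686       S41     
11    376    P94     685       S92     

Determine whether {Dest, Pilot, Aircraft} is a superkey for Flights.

Two distinct rows share (Dest=11, Pilot=376, Aircraft=S92), so {Dest, Pilot, Aircraft} does not determine every attribute — not a superkey.

No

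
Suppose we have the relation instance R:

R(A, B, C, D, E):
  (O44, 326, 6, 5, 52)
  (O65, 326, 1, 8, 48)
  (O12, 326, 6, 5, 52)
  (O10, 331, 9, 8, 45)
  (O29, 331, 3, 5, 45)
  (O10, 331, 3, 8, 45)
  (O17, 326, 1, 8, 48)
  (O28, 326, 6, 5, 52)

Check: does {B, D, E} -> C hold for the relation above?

No

(B=326, D=5, E=52): 3 rows → C = 6, 6, 6 ✓
(B=326, D=8, E=48): 2 rows → C = 1, 1 ✓
(B=331, D=8, E=45): 2 rows → C takes values {9, 3} — violation
(B=331, D=5, E=45): 1 row → C = 3 ✓
Two rows agree on {B, D, E} but differ on C, so {B, D, E} -> C does not hold.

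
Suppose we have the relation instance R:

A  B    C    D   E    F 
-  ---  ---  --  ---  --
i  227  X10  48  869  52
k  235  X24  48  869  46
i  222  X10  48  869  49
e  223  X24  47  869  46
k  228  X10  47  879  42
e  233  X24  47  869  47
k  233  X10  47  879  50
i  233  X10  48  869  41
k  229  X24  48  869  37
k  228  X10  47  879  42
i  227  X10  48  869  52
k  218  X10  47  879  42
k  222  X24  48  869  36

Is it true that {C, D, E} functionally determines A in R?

Yes

(C=X10, D=48, E=869): 4 rows → A = i, i, i, i ✓
(C=X24, D=48, E=869): 3 rows → A = k, k, k ✓
(C=X24, D=47, E=869): 2 rows → A = e, e ✓
(C=X10, D=47, E=879): 4 rows → A = k, k, k, k ✓
Every {C, D, E} value is associated with a single A value, so {C, D, E} -> A holds.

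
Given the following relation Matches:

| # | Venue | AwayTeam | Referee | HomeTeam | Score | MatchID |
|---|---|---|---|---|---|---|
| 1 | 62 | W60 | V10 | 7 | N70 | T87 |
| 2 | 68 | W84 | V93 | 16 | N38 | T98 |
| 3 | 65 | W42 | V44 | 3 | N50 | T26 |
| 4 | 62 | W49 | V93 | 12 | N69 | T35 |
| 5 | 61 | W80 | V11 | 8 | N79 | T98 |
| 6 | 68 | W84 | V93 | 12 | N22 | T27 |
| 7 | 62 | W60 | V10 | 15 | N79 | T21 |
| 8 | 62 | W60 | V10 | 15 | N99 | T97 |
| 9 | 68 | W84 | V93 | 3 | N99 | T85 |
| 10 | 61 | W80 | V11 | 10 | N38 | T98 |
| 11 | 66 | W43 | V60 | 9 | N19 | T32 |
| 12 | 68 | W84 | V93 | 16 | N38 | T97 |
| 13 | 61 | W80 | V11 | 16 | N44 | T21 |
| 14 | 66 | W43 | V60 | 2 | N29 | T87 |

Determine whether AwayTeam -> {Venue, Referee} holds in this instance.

Yes

AwayTeam=W60: rows 1, 7, 8 → {Venue,Referee} = (62, V10), (62, V10), (62, V10) ✓
AwayTeam=W84: rows 2, 6, 9, 12 → {Venue,Referee} = (68, V93), (68, V93), (68, V93), (68, V93) ✓
AwayTeam=W42: row 3 → {Venue,Referee} = (65, V44) ✓
AwayTeam=W49: row 4 → {Venue,Referee} = (62, V93) ✓
AwayTeam=W80: rows 5, 10, 13 → {Venue,Referee} = (61, V11), (61, V11), (61, V11) ✓
AwayTeam=W43: rows 11, 14 → {Venue,Referee} = (66, V60), (66, V60) ✓
Every AwayTeam value is associated with a single {Venue, Referee} value, so AwayTeam -> {Venue, Referee} holds.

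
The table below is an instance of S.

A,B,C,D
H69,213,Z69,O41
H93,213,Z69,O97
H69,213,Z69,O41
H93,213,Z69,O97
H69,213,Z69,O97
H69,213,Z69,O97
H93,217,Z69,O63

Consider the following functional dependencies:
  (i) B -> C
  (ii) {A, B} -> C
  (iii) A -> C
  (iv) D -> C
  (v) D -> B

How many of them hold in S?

(i) B -> C: every LHS value maps to a single RHS value — holds.
(ii) {A, B} -> C: every LHS value maps to a single RHS value — holds.
(iii) A -> C: every LHS value maps to a single RHS value — holds.
(iv) D -> C: every LHS value maps to a single RHS value — holds.
(v) D -> B: every LHS value maps to a single RHS value — holds.
5 of the 5 dependencies hold.

5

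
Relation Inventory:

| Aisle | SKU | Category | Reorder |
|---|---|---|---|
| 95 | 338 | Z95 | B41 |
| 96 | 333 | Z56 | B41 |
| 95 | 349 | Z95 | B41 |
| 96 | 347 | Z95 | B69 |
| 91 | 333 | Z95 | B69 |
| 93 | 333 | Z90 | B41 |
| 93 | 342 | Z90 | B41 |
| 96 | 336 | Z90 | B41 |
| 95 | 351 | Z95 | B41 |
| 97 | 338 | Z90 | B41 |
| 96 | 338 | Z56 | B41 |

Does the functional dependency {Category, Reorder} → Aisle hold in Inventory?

(Category=Z95, Reorder=B41): 3 rows → Aisle = 95, 95, 95 ✓
(Category=Z56, Reorder=B41): 2 rows → Aisle = 96, 96 ✓
(Category=Z95, Reorder=B69): 2 rows → Aisle takes values {96, 91} — violation
(Category=Z90, Reorder=B41): 4 rows → Aisle takes values {93, 96, 97} — violation
Two rows agree on {Category, Reorder} but differ on Aisle, so {Category, Reorder} → Aisle does not hold.

No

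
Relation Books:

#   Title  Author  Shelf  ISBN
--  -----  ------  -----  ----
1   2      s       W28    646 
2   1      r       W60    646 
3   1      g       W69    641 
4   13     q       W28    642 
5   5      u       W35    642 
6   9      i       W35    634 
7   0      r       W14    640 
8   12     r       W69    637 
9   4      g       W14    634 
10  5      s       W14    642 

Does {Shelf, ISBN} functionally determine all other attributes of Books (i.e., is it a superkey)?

All 10 rows have distinct {Shelf, ISBN} values, so {Shelf, ISBN} → (all attributes) holds and {Shelf, ISBN} is a superkey.

Yes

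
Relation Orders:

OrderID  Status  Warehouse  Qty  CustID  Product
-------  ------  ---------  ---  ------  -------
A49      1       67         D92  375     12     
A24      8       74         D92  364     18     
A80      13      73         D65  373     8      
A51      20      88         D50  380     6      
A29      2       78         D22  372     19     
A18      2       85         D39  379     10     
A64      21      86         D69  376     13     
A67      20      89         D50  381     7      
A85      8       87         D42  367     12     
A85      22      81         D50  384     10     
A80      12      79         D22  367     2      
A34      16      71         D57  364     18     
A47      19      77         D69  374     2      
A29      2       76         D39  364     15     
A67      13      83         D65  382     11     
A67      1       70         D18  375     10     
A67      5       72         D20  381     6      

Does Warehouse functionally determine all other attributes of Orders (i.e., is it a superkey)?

All 17 rows have distinct Warehouse values, so Warehouse → (all attributes) holds and Warehouse is a superkey.

Yes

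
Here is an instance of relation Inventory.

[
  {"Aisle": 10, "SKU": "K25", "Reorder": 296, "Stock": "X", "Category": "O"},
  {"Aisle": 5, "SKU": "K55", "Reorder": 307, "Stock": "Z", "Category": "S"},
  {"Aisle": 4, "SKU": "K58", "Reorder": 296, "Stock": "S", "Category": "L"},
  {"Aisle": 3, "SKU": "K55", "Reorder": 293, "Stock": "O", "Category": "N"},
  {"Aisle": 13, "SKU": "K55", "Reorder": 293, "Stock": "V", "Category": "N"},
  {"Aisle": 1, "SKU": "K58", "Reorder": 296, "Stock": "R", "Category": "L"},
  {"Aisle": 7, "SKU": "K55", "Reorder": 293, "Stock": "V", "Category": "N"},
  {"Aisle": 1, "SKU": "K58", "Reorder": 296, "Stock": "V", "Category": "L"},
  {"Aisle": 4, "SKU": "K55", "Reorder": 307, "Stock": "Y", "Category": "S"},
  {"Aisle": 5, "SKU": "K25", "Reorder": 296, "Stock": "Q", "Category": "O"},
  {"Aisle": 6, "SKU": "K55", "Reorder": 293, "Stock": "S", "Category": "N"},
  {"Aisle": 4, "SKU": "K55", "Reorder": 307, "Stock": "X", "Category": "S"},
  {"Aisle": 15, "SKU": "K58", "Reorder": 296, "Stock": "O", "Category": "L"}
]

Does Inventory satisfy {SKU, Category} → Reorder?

(SKU=K25, Category=O): 2 rows → Reorder = 296, 296 ✓
(SKU=K55, Category=S): 3 rows → Reorder = 307, 307, 307 ✓
(SKU=K58, Category=L): 4 rows → Reorder = 296, 296, 296, 296 ✓
(SKU=K55, Category=N): 4 rows → Reorder = 293, 293, 293, 293 ✓
Every {SKU, Category} value is associated with a single Reorder value, so {SKU, Category} → Reorder holds.

Yes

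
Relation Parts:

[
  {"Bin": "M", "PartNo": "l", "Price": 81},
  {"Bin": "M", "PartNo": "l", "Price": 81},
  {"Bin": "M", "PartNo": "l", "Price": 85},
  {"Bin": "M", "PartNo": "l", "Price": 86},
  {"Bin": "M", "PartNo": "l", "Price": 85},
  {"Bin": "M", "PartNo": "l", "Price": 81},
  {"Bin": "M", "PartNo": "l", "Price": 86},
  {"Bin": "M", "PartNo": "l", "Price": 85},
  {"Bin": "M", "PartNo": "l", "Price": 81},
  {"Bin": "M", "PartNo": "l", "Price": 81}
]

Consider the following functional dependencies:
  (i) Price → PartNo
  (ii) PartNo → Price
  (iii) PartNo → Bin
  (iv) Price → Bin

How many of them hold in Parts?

3

(i) Price → PartNo: every LHS value maps to a single RHS value — holds.
(ii) PartNo → Price: PartNo=l: 10 rows → Price takes values {81, 85, 86} — violation — fails.
(iii) PartNo → Bin: every LHS value maps to a single RHS value — holds.
(iv) Price → Bin: every LHS value maps to a single RHS value — holds.
3 of the 4 dependencies hold.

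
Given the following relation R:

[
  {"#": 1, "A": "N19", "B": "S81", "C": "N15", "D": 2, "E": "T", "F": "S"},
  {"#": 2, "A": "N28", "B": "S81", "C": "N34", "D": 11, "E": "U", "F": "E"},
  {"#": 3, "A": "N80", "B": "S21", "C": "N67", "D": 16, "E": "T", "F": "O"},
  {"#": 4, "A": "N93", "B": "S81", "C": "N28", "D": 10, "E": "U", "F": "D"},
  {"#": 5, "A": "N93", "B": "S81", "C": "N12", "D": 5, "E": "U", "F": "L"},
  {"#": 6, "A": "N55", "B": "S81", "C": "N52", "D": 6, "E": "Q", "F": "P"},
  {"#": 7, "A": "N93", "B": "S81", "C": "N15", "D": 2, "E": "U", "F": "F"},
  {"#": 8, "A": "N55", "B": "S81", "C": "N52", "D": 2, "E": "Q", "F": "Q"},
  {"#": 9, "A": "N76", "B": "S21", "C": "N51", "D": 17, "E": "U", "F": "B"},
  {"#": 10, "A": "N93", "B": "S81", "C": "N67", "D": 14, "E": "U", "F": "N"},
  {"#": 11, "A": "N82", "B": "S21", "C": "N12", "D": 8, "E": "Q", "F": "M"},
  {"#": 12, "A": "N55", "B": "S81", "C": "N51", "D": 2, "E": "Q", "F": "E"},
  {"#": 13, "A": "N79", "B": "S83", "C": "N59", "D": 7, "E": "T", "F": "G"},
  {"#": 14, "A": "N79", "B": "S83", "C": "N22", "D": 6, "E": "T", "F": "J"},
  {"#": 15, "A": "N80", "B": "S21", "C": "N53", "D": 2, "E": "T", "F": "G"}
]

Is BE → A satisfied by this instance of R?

(B=S81, E=T): row 1 → A = N19 ✓
(B=S81, E=U): rows 2, 4, 5, 7, 10 → A takes values {N28, N93} — violation
(B=S21, E=T): rows 3, 15 → A = N80, N80 ✓
(B=S81, E=Q): rows 6, 8, 12 → A = N55, N55, N55 ✓
(B=S21, E=U): row 9 → A = N76 ✓
(B=S21, E=Q): row 11 → A = N82 ✓
(B=S83, E=T): rows 13, 14 → A = N79, N79 ✓
Two rows agree on BE but differ on A, so BE → A does not hold.

No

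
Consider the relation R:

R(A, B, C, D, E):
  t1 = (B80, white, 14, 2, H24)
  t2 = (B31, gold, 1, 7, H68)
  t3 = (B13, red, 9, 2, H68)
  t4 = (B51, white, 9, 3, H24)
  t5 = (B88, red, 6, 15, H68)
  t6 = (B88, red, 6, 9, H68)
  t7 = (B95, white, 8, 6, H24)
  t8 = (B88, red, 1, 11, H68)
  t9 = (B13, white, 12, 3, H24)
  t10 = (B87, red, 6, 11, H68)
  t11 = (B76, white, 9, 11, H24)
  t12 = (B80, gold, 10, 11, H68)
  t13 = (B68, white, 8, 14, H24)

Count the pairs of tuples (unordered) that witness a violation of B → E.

B=white: all 6 rows agree on E — 0 pairs.
B=gold: all 2 rows agree on E — 0 pairs.
B=red: all 5 rows agree on E — 0 pairs.

0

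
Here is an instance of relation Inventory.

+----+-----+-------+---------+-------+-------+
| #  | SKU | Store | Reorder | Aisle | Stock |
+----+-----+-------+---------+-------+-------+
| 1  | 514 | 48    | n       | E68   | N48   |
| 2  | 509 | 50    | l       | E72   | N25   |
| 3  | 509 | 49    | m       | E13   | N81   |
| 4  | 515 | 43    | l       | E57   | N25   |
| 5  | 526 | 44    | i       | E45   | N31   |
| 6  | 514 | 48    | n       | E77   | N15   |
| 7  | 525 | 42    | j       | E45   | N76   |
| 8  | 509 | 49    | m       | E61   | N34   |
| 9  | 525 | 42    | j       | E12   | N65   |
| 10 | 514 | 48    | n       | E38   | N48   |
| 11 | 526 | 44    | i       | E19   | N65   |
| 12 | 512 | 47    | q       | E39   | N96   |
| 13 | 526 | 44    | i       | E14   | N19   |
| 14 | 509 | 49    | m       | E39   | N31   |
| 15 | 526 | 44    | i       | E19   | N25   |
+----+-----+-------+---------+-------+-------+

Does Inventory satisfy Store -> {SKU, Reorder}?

Store=48: rows 1, 6, 10 → {SKU,Reorder} = (514, n), (514, n), (514, n) ✓
Store=50: row 2 → {SKU,Reorder} = (509, l) ✓
Store=49: rows 3, 8, 14 → {SKU,Reorder} = (509, m), (509, m), (509, m) ✓
Store=43: row 4 → {SKU,Reorder} = (515, l) ✓
Store=44: rows 5, 11, 13, 15 → {SKU,Reorder} = (526, i), (526, i), (526, i), (526, i) ✓
Store=42: rows 7, 9 → {SKU,Reorder} = (525, j), (525, j) ✓
Store=47: row 12 → {SKU,Reorder} = (512, q) ✓
Every Store value is associated with a single {SKU, Reorder} value, so Store -> {SKU, Reorder} holds.

Yes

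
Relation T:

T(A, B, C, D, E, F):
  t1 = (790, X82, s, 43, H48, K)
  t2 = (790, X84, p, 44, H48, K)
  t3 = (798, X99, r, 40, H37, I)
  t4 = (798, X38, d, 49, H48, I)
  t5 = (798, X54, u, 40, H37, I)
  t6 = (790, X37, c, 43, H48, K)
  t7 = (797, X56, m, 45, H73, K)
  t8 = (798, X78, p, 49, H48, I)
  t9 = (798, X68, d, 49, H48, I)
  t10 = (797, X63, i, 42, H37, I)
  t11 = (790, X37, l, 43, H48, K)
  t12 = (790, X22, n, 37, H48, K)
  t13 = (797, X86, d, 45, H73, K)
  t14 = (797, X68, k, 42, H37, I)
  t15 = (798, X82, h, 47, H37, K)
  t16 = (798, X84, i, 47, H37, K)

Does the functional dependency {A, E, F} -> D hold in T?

(A=790, E=H48, F=K): rows 1, 2, 6, 11, 12 → D takes values {43, 44, 37} — violation
(A=798, E=H37, F=I): rows 3, 5 → D = 40, 40 ✓
(A=798, E=H48, F=I): rows 4, 8, 9 → D = 49, 49, 49 ✓
(A=797, E=H73, F=K): rows 7, 13 → D = 45, 45 ✓
(A=797, E=H37, F=I): rows 10, 14 → D = 42, 42 ✓
(A=798, E=H37, F=K): rows 15, 16 → D = 47, 47 ✓
Two rows agree on {A, E, F} but differ on D, so {A, E, F} -> D does not hold.

No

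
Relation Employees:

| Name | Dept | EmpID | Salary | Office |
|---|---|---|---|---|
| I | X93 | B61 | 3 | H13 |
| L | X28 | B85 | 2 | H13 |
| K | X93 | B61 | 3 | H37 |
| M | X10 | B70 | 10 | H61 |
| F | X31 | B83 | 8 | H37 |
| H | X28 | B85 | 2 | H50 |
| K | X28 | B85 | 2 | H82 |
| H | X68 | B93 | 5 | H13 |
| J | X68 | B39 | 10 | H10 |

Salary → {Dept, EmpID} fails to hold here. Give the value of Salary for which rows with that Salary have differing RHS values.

Salary=3: 2 rows → {Dept,EmpID} = (X93, B61), (X93, B61) ✓
Salary=2: 3 rows → {Dept,EmpID} = (X28, B85), (X28, B85), (X28, B85) ✓
Salary=10: 2 rows → {Dept,EmpID} takes values {(X10, B70), (X68, B39)} — violation
Salary=8: 1 row → {Dept,EmpID} = (X31, B83) ✓
Salary=5: 1 row → {Dept,EmpID} = (X68, B93) ✓
The only Salary value with inconsistent RHS is Salary=10.

10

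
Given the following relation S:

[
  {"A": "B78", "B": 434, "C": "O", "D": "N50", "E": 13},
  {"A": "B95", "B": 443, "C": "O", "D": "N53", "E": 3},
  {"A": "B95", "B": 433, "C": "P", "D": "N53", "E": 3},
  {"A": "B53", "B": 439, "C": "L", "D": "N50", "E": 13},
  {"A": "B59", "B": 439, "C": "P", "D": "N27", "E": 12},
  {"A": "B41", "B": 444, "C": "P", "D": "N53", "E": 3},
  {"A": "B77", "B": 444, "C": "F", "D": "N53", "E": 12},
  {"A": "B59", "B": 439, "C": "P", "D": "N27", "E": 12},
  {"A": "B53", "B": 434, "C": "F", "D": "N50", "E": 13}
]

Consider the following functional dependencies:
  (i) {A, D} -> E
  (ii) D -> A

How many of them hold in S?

(i) {A, D} -> E: every LHS value maps to a single RHS value — holds.
(ii) D -> A: D=N50: 3 rows → A takes values {B78, B53} — violation; D=N53: 4 rows → A takes values {B95, B41, B77} — violation — fails.
1 of the 2 dependencies holds.

1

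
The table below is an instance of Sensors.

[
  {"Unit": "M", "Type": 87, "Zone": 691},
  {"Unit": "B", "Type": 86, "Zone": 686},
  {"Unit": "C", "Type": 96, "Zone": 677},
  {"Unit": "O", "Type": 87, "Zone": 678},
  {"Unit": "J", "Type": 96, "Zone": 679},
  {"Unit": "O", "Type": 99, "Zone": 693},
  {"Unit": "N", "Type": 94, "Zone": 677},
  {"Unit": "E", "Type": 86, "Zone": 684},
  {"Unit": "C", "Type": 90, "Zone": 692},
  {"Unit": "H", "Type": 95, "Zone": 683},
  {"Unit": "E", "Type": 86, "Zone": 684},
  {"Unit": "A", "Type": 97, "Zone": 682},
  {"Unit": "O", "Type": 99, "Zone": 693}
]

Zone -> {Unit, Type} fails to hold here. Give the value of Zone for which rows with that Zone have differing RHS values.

Zone=691: 1 row → {Unit,Type} = (M, 87) ✓
Zone=686: 1 row → {Unit,Type} = (B, 86) ✓
Zone=677: 2 rows → {Unit,Type} takes values {(C, 96), (N, 94)} — violation
Zone=678: 1 row → {Unit,Type} = (O, 87) ✓
Zone=679: 1 row → {Unit,Type} = (J, 96) ✓
Zone=693: 2 rows → {Unit,Type} = (O, 99), (O, 99) ✓
Zone=684: 2 rows → {Unit,Type} = (E, 86), (E, 86) ✓
Zone=692: 1 row → {Unit,Type} = (C, 90) ✓
Zone=683: 1 row → {Unit,Type} = (H, 95) ✓
Zone=682: 1 row → {Unit,Type} = (A, 97) ✓
The only Zone value with inconsistent RHS is Zone=677.

677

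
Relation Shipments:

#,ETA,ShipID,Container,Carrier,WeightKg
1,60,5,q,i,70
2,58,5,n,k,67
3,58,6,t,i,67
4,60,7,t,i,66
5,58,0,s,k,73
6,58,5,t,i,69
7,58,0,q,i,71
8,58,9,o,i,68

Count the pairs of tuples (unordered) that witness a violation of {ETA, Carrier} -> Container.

7

(ETA=60, Carrier=i): violating pairs (1,4) — 1 pair.
(ETA=58, Carrier=k): violating pairs (2,5) — 1 pair.
(ETA=58, Carrier=i): violating pairs (3,7), (3,8), (6,7), (6,8), (7,8) — 5 pairs.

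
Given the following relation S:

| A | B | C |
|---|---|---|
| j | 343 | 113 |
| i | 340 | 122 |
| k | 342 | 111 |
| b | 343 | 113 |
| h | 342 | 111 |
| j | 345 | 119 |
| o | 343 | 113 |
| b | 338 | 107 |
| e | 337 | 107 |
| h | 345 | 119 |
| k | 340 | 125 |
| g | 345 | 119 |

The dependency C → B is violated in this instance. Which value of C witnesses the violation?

107

C=113: 3 rows → B = 343, 343, 343 ✓
C=122: 1 row → B = 340 ✓
C=111: 2 rows → B = 342, 342 ✓
C=119: 3 rows → B = 345, 345, 345 ✓
C=107: 2 rows → B takes values {338, 337} — violation
C=125: 1 row → B = 340 ✓
The only C value with inconsistent B is C=107.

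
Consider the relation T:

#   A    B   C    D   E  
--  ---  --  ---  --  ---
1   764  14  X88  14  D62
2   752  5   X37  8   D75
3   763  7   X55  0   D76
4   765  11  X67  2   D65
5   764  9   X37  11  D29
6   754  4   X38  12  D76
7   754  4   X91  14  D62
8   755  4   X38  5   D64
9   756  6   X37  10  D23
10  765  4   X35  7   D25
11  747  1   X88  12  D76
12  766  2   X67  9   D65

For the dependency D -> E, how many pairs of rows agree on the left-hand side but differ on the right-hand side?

0

D=14: all 2 rows agree on E — 0 pairs.
D=12: all 2 rows agree on E — 0 pairs.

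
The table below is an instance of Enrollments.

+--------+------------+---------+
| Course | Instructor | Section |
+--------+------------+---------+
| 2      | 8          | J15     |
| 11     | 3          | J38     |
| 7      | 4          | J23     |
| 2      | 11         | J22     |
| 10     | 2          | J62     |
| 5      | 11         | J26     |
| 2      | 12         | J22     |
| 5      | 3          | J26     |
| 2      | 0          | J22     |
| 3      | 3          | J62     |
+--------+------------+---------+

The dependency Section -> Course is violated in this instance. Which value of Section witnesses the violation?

J62

Section=J15: 1 row → Course = 2 ✓
Section=J38: 1 row → Course = 11 ✓
Section=J23: 1 row → Course = 7 ✓
Section=J22: 3 rows → Course = 2, 2, 2 ✓
Section=J62: 2 rows → Course takes values {10, 3} — violation
Section=J26: 2 rows → Course = 5, 5 ✓
The only Section value with inconsistent Course is Section=J62.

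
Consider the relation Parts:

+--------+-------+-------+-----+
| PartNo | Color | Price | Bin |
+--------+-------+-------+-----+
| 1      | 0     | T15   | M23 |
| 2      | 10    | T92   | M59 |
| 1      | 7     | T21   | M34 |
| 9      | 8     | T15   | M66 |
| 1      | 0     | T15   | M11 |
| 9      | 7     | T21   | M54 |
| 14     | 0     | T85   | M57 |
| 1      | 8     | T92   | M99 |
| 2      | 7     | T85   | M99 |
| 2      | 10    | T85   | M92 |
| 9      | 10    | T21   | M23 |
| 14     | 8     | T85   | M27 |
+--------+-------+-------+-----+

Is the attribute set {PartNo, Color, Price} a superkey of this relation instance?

No

Two distinct rows share (PartNo=1, Color=0, Price=T15), so {PartNo, Color, Price} does not determine every attribute — not a superkey.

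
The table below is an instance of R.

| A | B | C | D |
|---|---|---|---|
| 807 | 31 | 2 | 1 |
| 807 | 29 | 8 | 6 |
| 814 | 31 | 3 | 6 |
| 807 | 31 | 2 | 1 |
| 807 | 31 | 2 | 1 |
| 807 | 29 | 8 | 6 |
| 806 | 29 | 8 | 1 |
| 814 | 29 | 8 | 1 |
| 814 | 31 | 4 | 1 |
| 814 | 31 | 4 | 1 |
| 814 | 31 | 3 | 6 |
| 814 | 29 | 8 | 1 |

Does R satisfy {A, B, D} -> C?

(A=807, B=31, D=1): 3 rows → C = 2, 2, 2 ✓
(A=807, B=29, D=6): 2 rows → C = 8, 8 ✓
(A=814, B=31, D=6): 2 rows → C = 3, 3 ✓
(A=806, B=29, D=1): 1 row → C = 8 ✓
(A=814, B=29, D=1): 2 rows → C = 8, 8 ✓
(A=814, B=31, D=1): 2 rows → C = 4, 4 ✓
Every {A, B, D} value is associated with a single C value, so {A, B, D} -> C holds.

Yes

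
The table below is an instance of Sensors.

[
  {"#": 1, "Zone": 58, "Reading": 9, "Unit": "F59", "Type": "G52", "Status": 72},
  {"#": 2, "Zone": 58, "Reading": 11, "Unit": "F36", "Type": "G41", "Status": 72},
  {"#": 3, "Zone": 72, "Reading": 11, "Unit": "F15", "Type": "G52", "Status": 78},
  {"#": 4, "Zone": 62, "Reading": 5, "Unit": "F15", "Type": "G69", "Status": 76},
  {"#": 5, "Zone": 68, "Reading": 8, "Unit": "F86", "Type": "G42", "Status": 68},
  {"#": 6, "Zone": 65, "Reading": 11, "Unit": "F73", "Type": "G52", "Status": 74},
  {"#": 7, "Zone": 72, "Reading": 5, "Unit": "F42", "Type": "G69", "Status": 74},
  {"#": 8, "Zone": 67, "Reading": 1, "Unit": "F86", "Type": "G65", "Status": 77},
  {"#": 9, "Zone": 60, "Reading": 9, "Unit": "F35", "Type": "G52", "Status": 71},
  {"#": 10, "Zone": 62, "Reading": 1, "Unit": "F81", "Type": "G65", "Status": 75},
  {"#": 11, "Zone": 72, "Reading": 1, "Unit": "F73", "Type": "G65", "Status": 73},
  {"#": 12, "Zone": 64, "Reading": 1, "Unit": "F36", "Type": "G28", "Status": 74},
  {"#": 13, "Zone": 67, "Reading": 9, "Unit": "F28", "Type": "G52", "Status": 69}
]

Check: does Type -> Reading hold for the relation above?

No

Type=G52: rows 1, 3, 6, 9, 13 → Reading takes values {9, 11} — violation
Type=G41: row 2 → Reading = 11 ✓
Type=G69: rows 4, 7 → Reading = 5, 5 ✓
Type=G42: row 5 → Reading = 8 ✓
Type=G65: rows 8, 10, 11 → Reading = 1, 1, 1 ✓
Type=G28: row 12 → Reading = 1 ✓
Two rows agree on Type but differ on Reading, so Type -> Reading does not hold.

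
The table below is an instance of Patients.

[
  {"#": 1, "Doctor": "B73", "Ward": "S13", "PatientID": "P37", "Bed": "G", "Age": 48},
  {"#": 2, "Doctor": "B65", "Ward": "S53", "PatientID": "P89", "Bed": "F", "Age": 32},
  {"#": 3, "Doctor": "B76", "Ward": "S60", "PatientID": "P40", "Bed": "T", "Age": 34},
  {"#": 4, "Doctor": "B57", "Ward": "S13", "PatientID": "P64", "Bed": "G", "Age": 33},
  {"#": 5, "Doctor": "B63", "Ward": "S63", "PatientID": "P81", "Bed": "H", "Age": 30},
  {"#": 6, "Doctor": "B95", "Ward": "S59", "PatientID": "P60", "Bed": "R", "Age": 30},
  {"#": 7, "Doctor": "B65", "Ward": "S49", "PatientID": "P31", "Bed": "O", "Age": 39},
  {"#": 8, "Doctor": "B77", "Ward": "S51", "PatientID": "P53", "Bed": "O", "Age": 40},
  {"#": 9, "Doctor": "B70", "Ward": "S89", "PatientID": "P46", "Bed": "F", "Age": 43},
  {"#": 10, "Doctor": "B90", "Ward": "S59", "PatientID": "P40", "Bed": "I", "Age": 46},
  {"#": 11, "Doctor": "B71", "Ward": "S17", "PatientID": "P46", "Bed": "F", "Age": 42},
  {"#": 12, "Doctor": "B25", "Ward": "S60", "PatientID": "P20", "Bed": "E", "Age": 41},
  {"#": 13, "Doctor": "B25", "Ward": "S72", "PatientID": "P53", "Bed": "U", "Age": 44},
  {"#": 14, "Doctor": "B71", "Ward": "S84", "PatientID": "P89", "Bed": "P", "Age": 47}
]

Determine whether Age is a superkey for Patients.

Rows 5 and 6 have the same Age value Age=30 but are distinct tuples, so Age does not determine every attribute — not a superkey.

No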